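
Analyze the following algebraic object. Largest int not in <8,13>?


gcd(8,13)=1 => F=ab-a-b=8*13-8-13=104-21=83


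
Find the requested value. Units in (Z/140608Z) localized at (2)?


Local ring = Z/64Z.
phi(64) = 2^5*(2-1) = 32


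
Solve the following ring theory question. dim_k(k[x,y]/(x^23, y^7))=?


Basis: x^i*y^j, i<23, j<7
23*7=161


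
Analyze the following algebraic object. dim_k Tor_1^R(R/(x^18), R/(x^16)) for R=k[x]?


Tor_1(R/I,R/J)=(I cap J)/IJ=(x^18)/(x^34)
dim=34-18=min(18,16)=16


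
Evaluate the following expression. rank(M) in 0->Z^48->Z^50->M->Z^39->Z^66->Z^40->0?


Alt sum=0:
(-1)^0*48 + (-1)^1*50 + (-1)^2*? + (-1)^3*39 + (-1)^4*66 + (-1)^5*40=0
rank(M)=15


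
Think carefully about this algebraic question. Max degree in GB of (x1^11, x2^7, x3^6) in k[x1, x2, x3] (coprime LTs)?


Pure powers, coprime LTs => already GB.
Degrees: 11, 7, 6
Max=11


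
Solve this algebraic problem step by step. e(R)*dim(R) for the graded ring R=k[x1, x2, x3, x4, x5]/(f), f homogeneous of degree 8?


e(R)=deg(f)=8, dim(R)=5-1=4
e*dim=8*4=32


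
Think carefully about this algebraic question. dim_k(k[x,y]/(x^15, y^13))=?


Basis: x^i*y^j, i<15, j<13
15*13=195


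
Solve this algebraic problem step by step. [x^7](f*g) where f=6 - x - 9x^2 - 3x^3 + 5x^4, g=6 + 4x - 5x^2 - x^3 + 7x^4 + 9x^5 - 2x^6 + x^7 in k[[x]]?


[x^7] = sum a_i*b_j, i+j=7
  6*1=6
  -1*-2=2
  -9*9=-81
  -3*7=-21
  5*-1=-5
Sum=-99


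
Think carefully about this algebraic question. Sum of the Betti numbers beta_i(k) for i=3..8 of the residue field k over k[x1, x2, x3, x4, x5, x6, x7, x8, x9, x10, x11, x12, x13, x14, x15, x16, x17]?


Koszul resolution: beta_i(k)=C(n,i), n=17
C(17,3)=680, C(17,4)=2380, C(17,5)=6188, C(17,6)=12376, C(17,7)=19448, C(17,8)=24310
Sum=65382


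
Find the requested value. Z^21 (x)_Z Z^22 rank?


rank(M(x)N) = rank(M)*rank(N)
21*22 = 462


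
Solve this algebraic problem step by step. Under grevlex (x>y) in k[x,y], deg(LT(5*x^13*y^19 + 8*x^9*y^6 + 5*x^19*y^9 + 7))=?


LT: 5*x^13*y^19
deg_x=13, deg_y=19
Total=13+19=32


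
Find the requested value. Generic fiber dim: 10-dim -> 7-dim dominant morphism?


dim(fiber)=dim(X)-dim(Y)=10-7=3


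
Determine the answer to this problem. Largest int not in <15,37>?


gcd(15,37)=1 => F=ab-a-b=15*37-15-37=555-52=503


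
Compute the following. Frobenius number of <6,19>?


gcd(6,19)=1 => F=ab-a-b=6*19-6-19=114-25=89


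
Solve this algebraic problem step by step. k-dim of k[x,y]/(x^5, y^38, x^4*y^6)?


k[x,y]/I, I = (x^5, y^38, x^4*y^6)
Rect: 5x38=190. Corner: (5-4)x(38-6)=32.
dim = 190-32 = 158


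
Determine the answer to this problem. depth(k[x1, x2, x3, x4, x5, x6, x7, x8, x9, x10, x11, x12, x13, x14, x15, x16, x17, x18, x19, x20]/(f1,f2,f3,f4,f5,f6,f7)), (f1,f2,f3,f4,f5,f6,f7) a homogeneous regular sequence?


depth(R)=20
depth(R/I)=20-7=13


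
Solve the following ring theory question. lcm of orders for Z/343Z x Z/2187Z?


Exponent = lcm of the cyclic orders; pairwise coprime => product.
7^3*3^7=343*2187=750141


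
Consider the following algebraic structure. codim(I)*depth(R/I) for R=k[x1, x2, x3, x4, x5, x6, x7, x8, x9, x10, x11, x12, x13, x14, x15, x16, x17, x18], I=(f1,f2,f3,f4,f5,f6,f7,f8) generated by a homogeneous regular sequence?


codim=8, depth=dim(R/I)=18-8=10
Product=8*10=80


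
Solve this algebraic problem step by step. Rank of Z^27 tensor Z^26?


rank(M(x)N) = rank(M)*rank(N)
27*26 = 702


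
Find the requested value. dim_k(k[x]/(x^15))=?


Basis: 1,x,...,x^14
dim=15


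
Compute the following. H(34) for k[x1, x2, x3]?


C(d+n-1,n-1)=C(36,2)=630


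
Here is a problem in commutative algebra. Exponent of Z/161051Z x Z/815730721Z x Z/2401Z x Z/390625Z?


Exponent = lcm of the cyclic orders; pairwise coprime => product.
11^5*13^8*7^4*5^8=161051*815730721*2401*390625=123214675891796160546875


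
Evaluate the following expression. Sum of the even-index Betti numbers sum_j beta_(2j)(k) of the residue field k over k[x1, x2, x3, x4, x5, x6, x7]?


Koszul resolution: beta_i(k)=C(n,i), n=7
sum_even C(7,i) = 2^(n-1) = 2^6 = 64


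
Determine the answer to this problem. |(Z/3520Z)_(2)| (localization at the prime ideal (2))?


2-primary part: 3520=2^6*55
Size=2^6=64


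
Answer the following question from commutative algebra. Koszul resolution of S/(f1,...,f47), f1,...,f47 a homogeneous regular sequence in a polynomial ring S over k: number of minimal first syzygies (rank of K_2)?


Regular sequence => Koszul complex is the minimal free resolution.
Syz_1 minimally generated by Koszul relations f_i*e_j - f_j*e_i (i<j): mu(Syz_1) = beta_2 = C(m,2) = m(m-1)/2
m=47
47*46/2 = 1081


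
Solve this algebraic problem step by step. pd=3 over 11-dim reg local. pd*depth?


pd+depth=11
depth=11-3=8
pd*depth=3*8=24


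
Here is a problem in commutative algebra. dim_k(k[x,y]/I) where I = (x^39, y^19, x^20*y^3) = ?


k[x,y]/I, I = (x^39, y^19, x^20*y^3)
Rect: 39x19=741. Corner: (39-20)x(19-3)=304.
dim = 741-304 = 437


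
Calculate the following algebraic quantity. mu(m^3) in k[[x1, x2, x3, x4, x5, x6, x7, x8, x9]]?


C(n+d-1,d)=C(11,3)=165


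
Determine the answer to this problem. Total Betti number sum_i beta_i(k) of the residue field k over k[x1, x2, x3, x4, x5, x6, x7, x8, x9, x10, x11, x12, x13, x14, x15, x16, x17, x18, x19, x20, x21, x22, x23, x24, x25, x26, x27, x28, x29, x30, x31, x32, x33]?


Koszul resolution: beta_i(k)=C(n,i), n=33
sum_i C(33,i) = 2^33 = 8589934592


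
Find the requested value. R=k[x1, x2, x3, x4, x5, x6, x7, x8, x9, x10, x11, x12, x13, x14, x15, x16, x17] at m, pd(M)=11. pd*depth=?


pd+depth=17
depth=17-11=6
pd*depth=11*6=66


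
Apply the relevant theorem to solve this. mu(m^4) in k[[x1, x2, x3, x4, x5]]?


C(n+d-1,d)=C(8,4)=70


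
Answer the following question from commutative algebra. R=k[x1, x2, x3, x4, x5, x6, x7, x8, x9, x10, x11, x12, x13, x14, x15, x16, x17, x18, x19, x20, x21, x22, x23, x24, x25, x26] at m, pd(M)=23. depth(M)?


pd+depth=depth(R)=26
depth=26-23=3


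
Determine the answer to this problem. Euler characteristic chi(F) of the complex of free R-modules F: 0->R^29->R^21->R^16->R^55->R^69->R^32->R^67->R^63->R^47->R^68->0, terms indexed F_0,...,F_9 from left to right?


chi = sum (-1)^i * rank:
(-1)^0*29=29
(-1)^1*21=-21
(-1)^2*16=16
(-1)^3*55=-55
(-1)^4*69=69
(-1)^5*32=-32
(-1)^6*67=67
(-1)^7*63=-63
(-1)^8*47=47
(-1)^9*68=-68
chi=-11


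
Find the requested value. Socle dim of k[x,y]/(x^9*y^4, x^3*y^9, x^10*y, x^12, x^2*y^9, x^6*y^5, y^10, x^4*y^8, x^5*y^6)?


Socle = ann(m) = span of standard monomials u with x*u, y*u in I (staircase corners).
Redundant generators: x^3*y^9
Minimal generators: x^12, x^10*y, x^9*y^4, x^6*y^5, x^5*y^6, x^4*y^8, x^2*y^9, y^10
Corners: xy^9, x^3y^8, x^4y^7, x^5y^5, x^8y^4, x^9y^3, x^11
Socle dim=7


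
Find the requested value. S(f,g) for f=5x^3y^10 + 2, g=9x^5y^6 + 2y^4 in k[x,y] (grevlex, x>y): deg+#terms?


LT(f)=5x^3y^10, LT(g)=9x^5y^6
lcm(LM)=x^5y^10
S(f,g) (scaled by 45 to clear denominators) = 9x^2*f - 5y^4*g = -10y^8 + 18x^2
2 terms, deg 8.
8+2=10


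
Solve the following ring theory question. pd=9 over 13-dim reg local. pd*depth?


pd+depth=13
depth=13-9=4
pd*depth=9*4=36


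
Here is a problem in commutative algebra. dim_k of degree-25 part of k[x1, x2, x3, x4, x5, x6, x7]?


C(d+n-1,n-1)=C(31,6)=736281


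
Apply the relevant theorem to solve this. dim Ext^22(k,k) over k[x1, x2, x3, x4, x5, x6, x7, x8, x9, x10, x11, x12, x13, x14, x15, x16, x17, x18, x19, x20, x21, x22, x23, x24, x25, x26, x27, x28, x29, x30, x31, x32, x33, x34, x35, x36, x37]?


C(n,i)=C(37,22)=9364199760


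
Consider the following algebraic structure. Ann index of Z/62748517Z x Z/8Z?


Exponent = lcm of the cyclic orders; pairwise coprime => product.
13^7*2^3=62748517*8=501988136


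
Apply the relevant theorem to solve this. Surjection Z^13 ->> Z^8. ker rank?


rank(ker) = 13-8 = 5


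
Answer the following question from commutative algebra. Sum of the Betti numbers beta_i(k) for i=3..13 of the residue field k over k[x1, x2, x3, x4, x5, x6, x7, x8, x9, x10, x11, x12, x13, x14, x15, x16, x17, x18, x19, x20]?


Koszul resolution: beta_i(k)=C(n,i), n=20
C(20,3)=1140, C(20,4)=4845, C(20,5)=15504, C(20,6)=38760, C(20,7)=77520, C(20,8)=125970, C(20,9)=167960, C(20,10)=184756, C(20,11)=167960, C(20,12)=125970, C(20,13)=77520
Sum=987905


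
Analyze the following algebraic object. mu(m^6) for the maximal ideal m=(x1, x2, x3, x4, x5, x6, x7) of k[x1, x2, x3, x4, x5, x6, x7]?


Graded Nakayama: mu(m^d) = dim_k (m^d/m^(d+1)) = #degree-6 monomials in 7 vars
C(n+d-1,d)=C(12,6)=924


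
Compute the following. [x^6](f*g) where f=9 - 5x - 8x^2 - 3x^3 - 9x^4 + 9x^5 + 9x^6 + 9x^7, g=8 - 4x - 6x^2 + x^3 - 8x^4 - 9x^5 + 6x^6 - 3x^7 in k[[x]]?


[x^6] = sum a_i*b_j, i+j=6
  9*6=54
  -5*-9=45
  -8*-8=64
  -3*1=-3
  -9*-6=54
  9*-4=-36
  9*8=72
Sum=250


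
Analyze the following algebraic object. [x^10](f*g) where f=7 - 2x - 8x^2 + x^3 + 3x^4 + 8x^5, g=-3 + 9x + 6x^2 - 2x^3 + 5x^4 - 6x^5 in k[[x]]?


[x^10] = sum a_i*b_j, i+j=10
  8*-6=-48
Sum=-48


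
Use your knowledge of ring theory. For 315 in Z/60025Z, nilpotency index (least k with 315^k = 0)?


315^k mod 60025:
k=1: 315
k=2: 39200
k=3: 42875
k=4: 0
First zero at k = 4


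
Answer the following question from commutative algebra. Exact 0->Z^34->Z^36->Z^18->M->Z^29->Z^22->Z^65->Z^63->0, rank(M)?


Alt sum=0:
(-1)^0*34 + (-1)^1*36 + (-1)^2*18 + (-1)^3*? + (-1)^4*29 + (-1)^5*22 + (-1)^6*65 + (-1)^7*63=0
rank(M)=25


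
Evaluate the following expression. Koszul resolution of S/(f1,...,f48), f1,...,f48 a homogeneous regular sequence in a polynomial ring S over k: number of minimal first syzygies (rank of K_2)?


Regular sequence => Koszul complex is the minimal free resolution.
Syz_1 minimally generated by Koszul relations f_i*e_j - f_j*e_i (i<j): mu(Syz_1) = beta_2 = C(m,2) = m(m-1)/2
m=48
48*47/2 = 1128


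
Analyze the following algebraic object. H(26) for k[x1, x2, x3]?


C(d+n-1,n-1)=C(28,2)=378


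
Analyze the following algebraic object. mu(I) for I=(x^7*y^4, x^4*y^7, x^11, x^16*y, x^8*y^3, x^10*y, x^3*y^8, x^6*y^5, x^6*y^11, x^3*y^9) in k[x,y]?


Remove redundant (divisible by others).
x^3*y^9 redundant.
x^6*y^11 redundant.
x^16*y redundant.
Min: x^11, x^10*y, x^8*y^3, x^7*y^4, x^6*y^5, x^4*y^7, x^3*y^8
Count=7


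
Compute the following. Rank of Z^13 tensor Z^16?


rank(M(x)N) = rank(M)*rank(N)
13*16 = 208


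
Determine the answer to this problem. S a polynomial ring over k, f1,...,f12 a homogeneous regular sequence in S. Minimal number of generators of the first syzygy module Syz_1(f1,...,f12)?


Regular sequence => Koszul complex is the minimal free resolution.
Syz_1 minimally generated by Koszul relations f_i*e_j - f_j*e_i (i<j): mu(Syz_1) = beta_2 = C(m,2) = m(m-1)/2
m=12
12*11/2 = 66


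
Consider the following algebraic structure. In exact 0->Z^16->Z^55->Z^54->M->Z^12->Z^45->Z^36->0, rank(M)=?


Alt sum=0:
(-1)^0*16 + (-1)^1*55 + (-1)^2*54 + (-1)^3*? + (-1)^4*12 + (-1)^5*45 + (-1)^6*36=0
rank(M)=18


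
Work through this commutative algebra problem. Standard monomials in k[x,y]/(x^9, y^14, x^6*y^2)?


k[x,y]/I, I = (x^9, y^14, x^6*y^2)
Rect: 9x14=126. Corner: (9-6)x(14-2)=36.
dim = 126-36 = 90


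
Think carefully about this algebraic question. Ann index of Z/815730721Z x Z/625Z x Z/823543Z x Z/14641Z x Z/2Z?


Exponent = lcm of the cyclic orders; pairwise coprime => product.
13^8*5^4*7^7*11^4*2^1=815730721*625*823543*14641*2=12294584387166860528750


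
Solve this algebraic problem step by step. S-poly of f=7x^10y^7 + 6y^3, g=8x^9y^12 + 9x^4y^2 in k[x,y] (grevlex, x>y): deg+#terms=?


LT(f)=7x^10y^7, LT(g)=8x^9y^12
lcm(LM)=x^10y^12
S(f,g) (scaled by 56 to clear denominators) = 8y^5*f - 7x*g = 48y^8 - 63x^5y^2
2 terms, deg 8.
8+2=10


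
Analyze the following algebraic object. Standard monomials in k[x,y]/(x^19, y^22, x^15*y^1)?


k[x,y]/I, I = (x^19, y^22, x^15*y^1)
Rect: 19x22=418. Corner: (19-15)x(22-1)=84.
dim = 418-84 = 334


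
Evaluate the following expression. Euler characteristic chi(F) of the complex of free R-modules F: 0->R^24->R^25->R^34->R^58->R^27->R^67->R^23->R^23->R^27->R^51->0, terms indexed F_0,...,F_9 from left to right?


chi = sum (-1)^i * rank:
(-1)^0*24=24
(-1)^1*25=-25
(-1)^2*34=34
(-1)^3*58=-58
(-1)^4*27=27
(-1)^5*67=-67
(-1)^6*23=23
(-1)^7*23=-23
(-1)^8*27=27
(-1)^9*51=-51
chi=-89


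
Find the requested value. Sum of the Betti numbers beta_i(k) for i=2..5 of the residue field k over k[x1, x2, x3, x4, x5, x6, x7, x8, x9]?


Koszul resolution: beta_i(k)=C(n,i), n=9
C(9,2)=36, C(9,3)=84, C(9,4)=126, C(9,5)=126
Sum=372


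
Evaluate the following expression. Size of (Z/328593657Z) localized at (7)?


7-primary part: 328593657=7^8*57
Size=7^8=5764801


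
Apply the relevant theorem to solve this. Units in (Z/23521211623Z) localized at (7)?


Local ring = Z/823543Z.
phi(823543) = 7^6*(7-1) = 705894


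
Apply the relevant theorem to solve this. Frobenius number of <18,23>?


gcd(18,23)=1 => F=ab-a-b=18*23-18-23=414-41=373


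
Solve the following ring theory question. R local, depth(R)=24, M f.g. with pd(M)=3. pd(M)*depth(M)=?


pd+depth=24
depth=24-3=21
pd*depth=3*21=63


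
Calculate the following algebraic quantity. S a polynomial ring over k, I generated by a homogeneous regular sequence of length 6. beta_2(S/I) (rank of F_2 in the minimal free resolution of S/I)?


Regular sequence => Koszul complex is the minimal free resolution.
Syz_1 minimally generated by Koszul relations f_i*e_j - f_j*e_i (i<j): mu(Syz_1) = beta_2 = C(m,2) = m(m-1)/2
m=6
6*5/2 = 15


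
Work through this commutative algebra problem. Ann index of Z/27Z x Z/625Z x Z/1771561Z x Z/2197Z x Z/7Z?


Exponent = lcm of the cyclic orders; pairwise coprime => product.
3^3*5^4*11^6*13^3*7^1=27*625*1771561*2197*7=459756617945625


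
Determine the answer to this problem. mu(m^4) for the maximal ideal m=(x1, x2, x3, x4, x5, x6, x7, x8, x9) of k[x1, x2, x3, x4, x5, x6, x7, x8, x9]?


Graded Nakayama: mu(m^d) = dim_k (m^d/m^(d+1)) = #degree-4 monomials in 9 vars
C(n+d-1,d)=C(12,4)=495


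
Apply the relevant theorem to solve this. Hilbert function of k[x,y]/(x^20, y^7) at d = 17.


k[x,y], I = (x^20, y^7), d = 17
Need i < 20 and d-i < 7.
Range: 11 <= i <= 17.
H(17) = 7


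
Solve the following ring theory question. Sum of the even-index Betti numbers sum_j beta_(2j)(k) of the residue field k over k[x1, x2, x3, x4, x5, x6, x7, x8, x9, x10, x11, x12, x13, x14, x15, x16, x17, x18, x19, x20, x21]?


Koszul resolution: beta_i(k)=C(n,i), n=21
sum_even C(21,i) = 2^(n-1) = 2^20 = 1048576


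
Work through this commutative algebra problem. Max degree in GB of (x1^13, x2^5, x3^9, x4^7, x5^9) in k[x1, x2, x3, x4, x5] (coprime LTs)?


Pure powers, coprime LTs => already GB.
Degrees: 13, 5, 9, 7, 9
Max=13


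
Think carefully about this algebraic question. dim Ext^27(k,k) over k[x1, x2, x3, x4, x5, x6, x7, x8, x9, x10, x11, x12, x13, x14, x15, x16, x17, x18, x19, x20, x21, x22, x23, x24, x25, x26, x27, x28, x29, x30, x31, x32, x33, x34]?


C(n,i)=C(34,27)=5379616


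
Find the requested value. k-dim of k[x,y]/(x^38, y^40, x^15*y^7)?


k[x,y]/I, I = (x^38, y^40, x^15*y^7)
Rect: 38x40=1520. Corner: (38-15)x(40-7)=759.
dim = 1520-759 = 761


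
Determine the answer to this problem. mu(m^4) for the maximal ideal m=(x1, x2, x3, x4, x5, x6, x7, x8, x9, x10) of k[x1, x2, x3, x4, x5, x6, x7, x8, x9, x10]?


Graded Nakayama: mu(m^d) = dim_k (m^d/m^(d+1)) = #degree-4 monomials in 10 vars
C(n+d-1,d)=C(13,4)=715


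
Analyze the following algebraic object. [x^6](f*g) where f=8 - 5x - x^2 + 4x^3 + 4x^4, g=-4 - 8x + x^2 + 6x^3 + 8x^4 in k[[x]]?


[x^6] = sum a_i*b_j, i+j=6
  -1*8=-8
  4*6=24
  4*1=4
Sum=20


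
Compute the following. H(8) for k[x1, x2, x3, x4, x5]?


C(d+n-1,n-1)=C(12,4)=495


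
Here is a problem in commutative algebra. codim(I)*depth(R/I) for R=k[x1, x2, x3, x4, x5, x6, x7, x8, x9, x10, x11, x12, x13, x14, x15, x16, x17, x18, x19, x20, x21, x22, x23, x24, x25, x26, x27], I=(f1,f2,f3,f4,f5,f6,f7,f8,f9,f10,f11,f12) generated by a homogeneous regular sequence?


codim=12, depth=dim(R/I)=27-12=15
Product=12*15=180


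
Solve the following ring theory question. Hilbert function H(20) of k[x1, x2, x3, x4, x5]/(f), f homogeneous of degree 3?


C(24,4)-C(21,4)=10626-5985=4641


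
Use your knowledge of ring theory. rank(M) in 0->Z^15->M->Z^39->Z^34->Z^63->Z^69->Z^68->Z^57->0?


Alt sum=0:
(-1)^0*15 + (-1)^1*? + (-1)^2*39 + (-1)^3*34 + (-1)^4*63 + (-1)^5*69 + (-1)^6*68 + (-1)^7*57=0
rank(M)=25


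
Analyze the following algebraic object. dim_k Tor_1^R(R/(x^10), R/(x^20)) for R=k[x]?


Tor_1(R/I,R/J)=(I cap J)/IJ=(x^20)/(x^30)
dim=30-20=min(10,20)=10


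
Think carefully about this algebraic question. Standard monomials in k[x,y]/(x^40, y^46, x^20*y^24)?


k[x,y]/I, I = (x^40, y^46, x^20*y^24)
Rect: 40x46=1840. Corner: (40-20)x(46-24)=440.
dim = 1840-440 = 1400


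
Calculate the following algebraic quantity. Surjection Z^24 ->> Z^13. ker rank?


rank(ker) = 24-13 = 11


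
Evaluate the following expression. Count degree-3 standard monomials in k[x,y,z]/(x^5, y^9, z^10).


Need i<5, j<9, k<10 with i+j+k=3.
For each i, j ranges over max(0,3-i-9)..min(8,3-i):
  i=0: j in [0,3] -> 4
  i=1: j in [0,2] -> 3
  i=2: j in [0,1] -> 2
  i=3: j in [0,0] -> 1
H(3) = 4+3+2+1 = 10


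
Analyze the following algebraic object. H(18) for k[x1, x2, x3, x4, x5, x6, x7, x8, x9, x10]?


C(d+n-1,n-1)=C(27,9)=4686825


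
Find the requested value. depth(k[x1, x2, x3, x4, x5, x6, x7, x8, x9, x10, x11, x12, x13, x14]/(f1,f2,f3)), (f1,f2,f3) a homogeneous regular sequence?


depth(R)=14
depth(R/I)=14-3=11


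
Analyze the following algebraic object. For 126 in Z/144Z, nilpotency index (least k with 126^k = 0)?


126^k mod 144:
k=1: 126
k=2: 36
k=3: 72
k=4: 0
First zero at k = 4


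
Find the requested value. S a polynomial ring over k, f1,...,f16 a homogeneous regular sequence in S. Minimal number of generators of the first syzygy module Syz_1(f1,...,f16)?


Regular sequence => Koszul complex is the minimal free resolution.
Syz_1 minimally generated by Koszul relations f_i*e_j - f_j*e_i (i<j): mu(Syz_1) = beta_2 = C(m,2) = m(m-1)/2
m=16
16*15/2 = 120


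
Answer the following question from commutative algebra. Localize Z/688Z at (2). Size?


2-primary part: 688=2^4*43
Size=2^4=16


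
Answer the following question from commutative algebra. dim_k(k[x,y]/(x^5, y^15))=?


Basis: x^i*y^j, i<5, j<15
5*15=75


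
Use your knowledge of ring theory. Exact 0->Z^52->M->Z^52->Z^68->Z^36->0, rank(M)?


Alt sum=0:
(-1)^0*52 + (-1)^1*? + (-1)^2*52 + (-1)^3*68 + (-1)^4*36=0
rank(M)=72


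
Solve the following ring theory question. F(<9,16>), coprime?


gcd(9,16)=1 => F=ab-a-b=9*16-9-16=144-25=119


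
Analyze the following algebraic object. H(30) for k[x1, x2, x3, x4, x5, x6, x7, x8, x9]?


C(d+n-1,n-1)=C(38,8)=48903492


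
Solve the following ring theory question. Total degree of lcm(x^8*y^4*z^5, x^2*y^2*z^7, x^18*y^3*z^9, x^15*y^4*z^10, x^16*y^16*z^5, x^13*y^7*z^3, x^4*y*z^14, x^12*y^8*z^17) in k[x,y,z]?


lcm = componentwise max:
x: max(8,2,18,15,16,13,4,12)=18
y: max(4,2,3,4,16,7,1,8)=16
z: max(5,7,9,10,5,3,14,17)=17
Total=18+16+17=51


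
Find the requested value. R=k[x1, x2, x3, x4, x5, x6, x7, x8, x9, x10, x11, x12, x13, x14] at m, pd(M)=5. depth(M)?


pd+depth=depth(R)=14
depth=14-5=9


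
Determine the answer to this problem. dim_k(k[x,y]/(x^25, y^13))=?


Basis: x^i*y^j, i<25, j<13
25*13=325


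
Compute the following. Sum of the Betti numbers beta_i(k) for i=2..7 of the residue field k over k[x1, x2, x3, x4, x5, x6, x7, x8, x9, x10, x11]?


Koszul resolution: beta_i(k)=C(n,i), n=11
C(11,2)=55, C(11,3)=165, C(11,4)=330, C(11,5)=462, C(11,6)=462, C(11,7)=330
Sum=1804


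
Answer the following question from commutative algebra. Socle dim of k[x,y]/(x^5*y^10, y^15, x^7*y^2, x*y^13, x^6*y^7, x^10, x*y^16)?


Socle = ann(m) = span of standard monomials u with x*u, y*u in I (staircase corners).
Redundant generators: x*y^16
Minimal generators: x^10, x^7*y^2, x^6*y^7, x^5*y^10, x*y^13, y^15
Corners: y^14, x^4y^12, x^5y^9, x^6y^6, x^9y
Socle dim=5


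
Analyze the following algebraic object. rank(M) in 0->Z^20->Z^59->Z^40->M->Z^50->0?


Alt sum=0:
(-1)^0*20 + (-1)^1*59 + (-1)^2*40 + (-1)^3*? + (-1)^4*50=0
rank(M)=51


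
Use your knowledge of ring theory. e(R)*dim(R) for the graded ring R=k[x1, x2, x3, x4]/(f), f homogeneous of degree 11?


e(R)=deg(f)=11, dim(R)=4-1=3
e*dim=11*3=33


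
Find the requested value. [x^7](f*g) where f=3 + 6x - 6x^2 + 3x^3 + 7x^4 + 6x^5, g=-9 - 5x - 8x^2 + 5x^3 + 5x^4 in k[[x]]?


[x^7] = sum a_i*b_j, i+j=7
  3*5=15
  7*5=35
  6*-8=-48
Sum=2


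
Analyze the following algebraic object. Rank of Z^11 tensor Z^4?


rank(M(x)N) = rank(M)*rank(N)
11*4 = 44


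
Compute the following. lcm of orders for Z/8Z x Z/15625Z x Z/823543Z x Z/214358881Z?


Exponent = lcm of the cyclic orders; pairwise coprime => product.
2^3*5^6*7^7*11^8=8*15625*823543*214358881=22066719491922875000


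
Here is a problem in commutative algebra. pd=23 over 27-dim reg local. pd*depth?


pd+depth=27
depth=27-23=4
pd*depth=23*4=92


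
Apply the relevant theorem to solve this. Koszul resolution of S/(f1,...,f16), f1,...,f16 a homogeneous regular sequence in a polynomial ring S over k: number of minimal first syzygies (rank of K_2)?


Regular sequence => Koszul complex is the minimal free resolution.
Syz_1 minimally generated by Koszul relations f_i*e_j - f_j*e_i (i<j): mu(Syz_1) = beta_2 = C(m,2) = m(m-1)/2
m=16
16*15/2 = 120


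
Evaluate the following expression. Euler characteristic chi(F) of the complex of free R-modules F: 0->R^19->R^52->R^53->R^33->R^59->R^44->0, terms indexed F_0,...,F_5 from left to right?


chi = sum (-1)^i * rank:
(-1)^0*19=19
(-1)^1*52=-52
(-1)^2*53=53
(-1)^3*33=-33
(-1)^4*59=59
(-1)^5*44=-44
chi=2


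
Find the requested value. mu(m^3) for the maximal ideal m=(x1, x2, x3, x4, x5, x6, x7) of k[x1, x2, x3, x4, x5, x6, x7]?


Graded Nakayama: mu(m^d) = dim_k (m^d/m^(d+1)) = #degree-3 monomials in 7 vars
C(n+d-1,d)=C(9,3)=84


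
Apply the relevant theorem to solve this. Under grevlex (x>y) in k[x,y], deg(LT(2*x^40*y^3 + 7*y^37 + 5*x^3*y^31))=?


LT: 2*x^40*y^3
deg_x=40, deg_y=3
Total=40+3=43


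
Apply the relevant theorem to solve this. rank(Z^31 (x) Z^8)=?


rank(M(x)N) = rank(M)*rank(N)
31*8 = 248


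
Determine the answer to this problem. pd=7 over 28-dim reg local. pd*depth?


pd+depth=28
depth=28-7=21
pd*depth=7*21=147


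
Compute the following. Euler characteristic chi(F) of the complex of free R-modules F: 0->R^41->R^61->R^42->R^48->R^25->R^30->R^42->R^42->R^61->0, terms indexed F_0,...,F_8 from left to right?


chi = sum (-1)^i * rank:
(-1)^0*41=41
(-1)^1*61=-61
(-1)^2*42=42
(-1)^3*48=-48
(-1)^4*25=25
(-1)^5*30=-30
(-1)^6*42=42
(-1)^7*42=-42
(-1)^8*61=61
chi=30


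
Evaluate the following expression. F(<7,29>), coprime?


gcd(7,29)=1 => F=ab-a-b=7*29-7-29=203-36=167


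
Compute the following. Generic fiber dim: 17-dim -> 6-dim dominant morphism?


dim(fiber)=dim(X)-dim(Y)=17-6=11


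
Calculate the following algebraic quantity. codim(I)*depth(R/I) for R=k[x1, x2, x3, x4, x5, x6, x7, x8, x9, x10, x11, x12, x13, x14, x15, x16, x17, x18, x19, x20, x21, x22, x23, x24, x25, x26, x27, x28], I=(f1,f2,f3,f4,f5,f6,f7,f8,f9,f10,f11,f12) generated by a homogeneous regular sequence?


codim=12, depth=dim(R/I)=28-12=16
Product=12*16=192


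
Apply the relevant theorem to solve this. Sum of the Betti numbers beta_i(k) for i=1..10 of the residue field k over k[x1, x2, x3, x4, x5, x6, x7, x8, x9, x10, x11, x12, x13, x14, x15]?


Koszul resolution: beta_i(k)=C(n,i), n=15
C(15,1)=15, C(15,2)=105, C(15,3)=455, C(15,4)=1365, C(15,5)=3003, C(15,6)=5005, C(15,7)=6435, C(15,8)=6435, C(15,9)=5005, C(15,10)=3003
Sum=30826


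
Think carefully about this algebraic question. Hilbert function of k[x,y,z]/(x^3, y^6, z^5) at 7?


Need i<3, j<6, k<5 with i+j+k=7.
For each i, j ranges over max(0,7-i-4)..min(5,7-i):
  i=0: j in [3,5] -> 3
  i=1: j in [2,5] -> 4
  i=2: j in [1,5] -> 5
H(7) = 3+4+5 = 12


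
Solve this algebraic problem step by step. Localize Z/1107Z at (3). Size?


3-primary part: 1107=3^3*41
Size=3^3=27


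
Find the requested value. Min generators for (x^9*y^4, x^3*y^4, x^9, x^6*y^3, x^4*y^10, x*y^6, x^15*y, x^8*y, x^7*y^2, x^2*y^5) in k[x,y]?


Remove redundant (divisible by others).
x^9*y^4 redundant.
x^15*y redundant.
x^4*y^10 redundant.
Min: x^9, x^8*y, x^7*y^2, x^6*y^3, x^3*y^4, x^2*y^5, x*y^6
Count=7


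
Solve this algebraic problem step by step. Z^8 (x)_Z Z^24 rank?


rank(M(x)N) = rank(M)*rank(N)
8*24 = 192


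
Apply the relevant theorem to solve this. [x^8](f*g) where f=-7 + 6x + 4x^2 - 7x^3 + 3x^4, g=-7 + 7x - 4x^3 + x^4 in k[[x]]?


[x^8] = sum a_i*b_j, i+j=8
  3*1=3
Sum=3


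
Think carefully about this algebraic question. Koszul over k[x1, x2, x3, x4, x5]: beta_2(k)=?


C(n,i)=C(5,2)=10


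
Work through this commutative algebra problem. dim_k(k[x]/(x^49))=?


Basis: 1,x,...,x^48
dim=49


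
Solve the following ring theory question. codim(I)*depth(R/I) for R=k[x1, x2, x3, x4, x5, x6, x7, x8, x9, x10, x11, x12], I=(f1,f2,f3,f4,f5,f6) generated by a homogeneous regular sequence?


codim=6, depth=dim(R/I)=12-6=6
Product=6*6=36


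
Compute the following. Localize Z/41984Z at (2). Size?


2-primary part: 41984=2^10*41
Size=2^10=1024


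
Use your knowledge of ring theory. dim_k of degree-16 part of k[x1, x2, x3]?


C(d+n-1,n-1)=C(18,2)=153


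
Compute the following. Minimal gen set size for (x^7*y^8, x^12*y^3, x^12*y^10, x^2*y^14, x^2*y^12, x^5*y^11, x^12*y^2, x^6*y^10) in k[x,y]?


Remove redundant (divisible by others).
x^12*y^3 redundant.
x^12*y^10 redundant.
x^2*y^14 redundant.
Min: x^12*y^2, x^7*y^8, x^6*y^10, x^5*y^11, x^2*y^12
Count=5


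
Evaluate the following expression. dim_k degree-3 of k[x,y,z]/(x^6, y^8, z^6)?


Need i<6, j<8, k<6 with i+j+k=3.
For each i, j ranges over max(0,3-i-5)..min(7,3-i):
  i=0: j in [0,3] -> 4
  i=1: j in [0,2] -> 3
  i=2: j in [0,1] -> 2
  i=3: j in [0,0] -> 1
H(3) = 4+3+2+1 = 10


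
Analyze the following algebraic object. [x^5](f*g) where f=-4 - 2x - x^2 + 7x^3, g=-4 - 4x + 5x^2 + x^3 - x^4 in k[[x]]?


[x^5] = sum a_i*b_j, i+j=5
  -2*-1=2
  -1*1=-1
  7*5=35
Sum=36


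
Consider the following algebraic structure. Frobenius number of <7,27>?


gcd(7,27)=1 => F=ab-a-b=7*27-7-27=189-34=155


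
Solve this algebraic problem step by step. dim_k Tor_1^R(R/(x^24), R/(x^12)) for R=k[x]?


Tor_1(R/I,R/J)=(I cap J)/IJ=(x^24)/(x^36)
dim=36-24=min(24,12)=12


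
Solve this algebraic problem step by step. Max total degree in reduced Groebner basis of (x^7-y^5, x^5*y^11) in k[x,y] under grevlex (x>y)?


LT(f1)=x^7, LT(f2)=x^5y^11, lcm=x^7y^11
S(f1,f2) = y^11*f1 - x^2*f2 = -y^16
Reduced GB = {f1, f2, y^16}; degrees 7, 16, 16
Max = 16


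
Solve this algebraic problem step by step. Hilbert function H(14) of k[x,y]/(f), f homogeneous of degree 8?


H(t)=d for t>=d-1.
d=8, t=14
H(14)=8


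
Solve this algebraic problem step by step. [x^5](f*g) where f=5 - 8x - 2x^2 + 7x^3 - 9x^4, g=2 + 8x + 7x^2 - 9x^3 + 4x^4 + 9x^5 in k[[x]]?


[x^5] = sum a_i*b_j, i+j=5
  5*9=45
  -8*4=-32
  -2*-9=18
  7*7=49
  -9*8=-72
Sum=8


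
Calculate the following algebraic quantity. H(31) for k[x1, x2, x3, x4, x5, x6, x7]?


C(d+n-1,n-1)=C(37,6)=2324784


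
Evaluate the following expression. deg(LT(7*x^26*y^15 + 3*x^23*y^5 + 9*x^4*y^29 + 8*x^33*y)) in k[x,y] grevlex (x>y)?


LT: 7*x^26*y^15
deg_x=26, deg_y=15
Total=26+15=41


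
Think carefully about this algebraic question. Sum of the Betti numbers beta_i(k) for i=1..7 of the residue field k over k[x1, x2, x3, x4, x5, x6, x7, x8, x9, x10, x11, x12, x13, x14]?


Koszul resolution: beta_i(k)=C(n,i), n=14
C(14,1)=14, C(14,2)=91, C(14,3)=364, C(14,4)=1001, C(14,5)=2002, C(14,6)=3003, C(14,7)=3432
Sum=9907


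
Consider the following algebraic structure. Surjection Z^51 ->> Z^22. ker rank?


rank(ker) = 51-22 = 29


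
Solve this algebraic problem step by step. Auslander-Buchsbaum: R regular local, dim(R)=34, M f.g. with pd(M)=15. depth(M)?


pd+depth=depth(R)=34
depth=34-15=19


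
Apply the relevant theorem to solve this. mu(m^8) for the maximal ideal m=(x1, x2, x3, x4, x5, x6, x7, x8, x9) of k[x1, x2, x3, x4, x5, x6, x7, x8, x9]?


Graded Nakayama: mu(m^d) = dim_k (m^d/m^(d+1)) = #degree-8 monomials in 9 vars
C(n+d-1,d)=C(16,8)=12870


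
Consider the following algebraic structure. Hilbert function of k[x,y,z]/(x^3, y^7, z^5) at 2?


Need i<3, j<7, k<5 with i+j+k=2.
For each i, j ranges over max(0,2-i-4)..min(6,2-i):
  i=0: j in [0,2] -> 3
  i=1: j in [0,1] -> 2
  i=2: j in [0,0] -> 1
H(2) = 3+2+1 = 6


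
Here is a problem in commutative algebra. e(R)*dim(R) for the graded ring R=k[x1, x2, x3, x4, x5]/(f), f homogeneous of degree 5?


e(R)=deg(f)=5, dim(R)=5-1=4
e*dim=5*4=20


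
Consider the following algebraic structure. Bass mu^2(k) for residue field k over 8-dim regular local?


C(n,i)=C(8,2)=28


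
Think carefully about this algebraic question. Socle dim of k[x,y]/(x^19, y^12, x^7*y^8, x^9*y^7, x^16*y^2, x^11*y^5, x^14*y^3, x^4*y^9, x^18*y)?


Socle = ann(m) = span of standard monomials u with x*u, y*u in I (staircase corners).
Minimal generators: x^19, x^18*y, x^16*y^2, x^14*y^3, x^11*y^5, x^9*y^7, x^7*y^8, x^4*y^9, y^12
Corners: x^3y^11, x^6y^8, x^8y^7, x^10y^6, x^13y^4, x^15y^2, x^17y, x^18
Socle dim=8


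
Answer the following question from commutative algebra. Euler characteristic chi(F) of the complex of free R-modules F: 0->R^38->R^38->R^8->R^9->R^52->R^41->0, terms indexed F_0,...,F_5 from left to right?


chi = sum (-1)^i * rank:
(-1)^0*38=38
(-1)^1*38=-38
(-1)^2*8=8
(-1)^3*9=-9
(-1)^4*52=52
(-1)^5*41=-41
chi=10


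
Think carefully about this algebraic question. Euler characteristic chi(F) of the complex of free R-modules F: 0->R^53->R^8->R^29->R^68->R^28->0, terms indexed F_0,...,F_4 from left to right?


chi = sum (-1)^i * rank:
(-1)^0*53=53
(-1)^1*8=-8
(-1)^2*29=29
(-1)^3*68=-68
(-1)^4*28=28
chi=34


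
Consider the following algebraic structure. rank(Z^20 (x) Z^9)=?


rank(M(x)N) = rank(M)*rank(N)
20*9 = 180


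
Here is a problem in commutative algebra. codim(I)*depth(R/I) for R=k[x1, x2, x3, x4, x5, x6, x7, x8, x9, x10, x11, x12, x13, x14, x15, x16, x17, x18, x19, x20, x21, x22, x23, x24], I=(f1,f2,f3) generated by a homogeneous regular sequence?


codim=3, depth=dim(R/I)=24-3=21
Product=3*21=63


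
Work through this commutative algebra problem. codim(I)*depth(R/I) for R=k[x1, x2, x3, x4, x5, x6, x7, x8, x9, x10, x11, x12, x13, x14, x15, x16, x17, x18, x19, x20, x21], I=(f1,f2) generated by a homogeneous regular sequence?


codim=2, depth=dim(R/I)=21-2=19
Product=2*19=38


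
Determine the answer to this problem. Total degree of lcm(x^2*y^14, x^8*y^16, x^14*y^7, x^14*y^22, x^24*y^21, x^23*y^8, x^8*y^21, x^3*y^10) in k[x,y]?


lcm = componentwise max:
x: max(2,8,14,14,24,23,8,3)=24
y: max(14,16,7,22,21,8,21,10)=22
Total=24+22=46


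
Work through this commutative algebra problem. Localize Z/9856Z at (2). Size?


2-primary part: 9856=2^7*77
Size=2^7=128


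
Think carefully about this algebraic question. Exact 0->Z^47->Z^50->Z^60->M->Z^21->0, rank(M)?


Alt sum=0:
(-1)^0*47 + (-1)^1*50 + (-1)^2*60 + (-1)^3*? + (-1)^4*21=0
rank(M)=78


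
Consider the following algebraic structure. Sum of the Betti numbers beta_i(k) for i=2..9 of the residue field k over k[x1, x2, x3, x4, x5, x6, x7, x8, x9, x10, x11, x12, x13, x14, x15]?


Koszul resolution: beta_i(k)=C(n,i), n=15
C(15,2)=105, C(15,3)=455, C(15,4)=1365, C(15,5)=3003, C(15,6)=5005, C(15,7)=6435, C(15,8)=6435, C(15,9)=5005
Sum=27808


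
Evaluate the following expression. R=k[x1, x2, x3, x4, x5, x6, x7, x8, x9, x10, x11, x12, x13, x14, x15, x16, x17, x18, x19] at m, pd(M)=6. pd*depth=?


pd+depth=19
depth=19-6=13
pd*depth=6*13=78


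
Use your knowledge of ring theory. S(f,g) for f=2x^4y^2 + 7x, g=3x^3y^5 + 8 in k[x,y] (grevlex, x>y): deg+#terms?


LT(f)=2x^4y^2, LT(g)=3x^3y^5
lcm(LM)=x^4y^5
S(f,g) (scaled by 6 to clear denominators) = 3y^3*f - 2x*g = 21xy^3 - 16x
2 terms, deg 4.
4+2=6


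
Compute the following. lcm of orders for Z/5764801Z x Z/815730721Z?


Exponent = lcm of the cyclic orders; pairwise coprime => product.
7^8*13^8=5764801*815730721=4702525276151521


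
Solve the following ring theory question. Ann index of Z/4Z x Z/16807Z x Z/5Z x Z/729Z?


Exponent = lcm of the cyclic orders; pairwise coprime => product.
2^2*7^5*5^1*3^6=4*16807*5*729=245046060


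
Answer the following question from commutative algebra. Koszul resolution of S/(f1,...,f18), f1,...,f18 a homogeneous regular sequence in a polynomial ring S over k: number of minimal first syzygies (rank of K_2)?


Regular sequence => Koszul complex is the minimal free resolution.
Syz_1 minimally generated by Koszul relations f_i*e_j - f_j*e_i (i<j): mu(Syz_1) = beta_2 = C(m,2) = m(m-1)/2
m=18
18*17/2 = 153


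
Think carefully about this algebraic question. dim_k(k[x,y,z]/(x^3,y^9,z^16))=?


Basis: x^iy^jz^k, i<3,j<9,k<16
3*9*16=432


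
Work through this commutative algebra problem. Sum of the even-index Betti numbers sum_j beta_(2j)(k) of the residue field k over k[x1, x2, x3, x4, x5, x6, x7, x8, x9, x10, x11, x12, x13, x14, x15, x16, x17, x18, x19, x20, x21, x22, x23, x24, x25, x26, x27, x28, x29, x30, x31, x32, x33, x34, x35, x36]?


Koszul resolution: beta_i(k)=C(n,i), n=36
sum_even C(36,i) = 2^(n-1) = 2^35 = 34359738368


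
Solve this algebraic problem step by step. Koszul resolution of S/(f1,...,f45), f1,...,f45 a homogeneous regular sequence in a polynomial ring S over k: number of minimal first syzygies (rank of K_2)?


Regular sequence => Koszul complex is the minimal free resolution.
Syz_1 minimally generated by Koszul relations f_i*e_j - f_j*e_i (i<j): mu(Syz_1) = beta_2 = C(m,2) = m(m-1)/2
m=45
45*44/2 = 990


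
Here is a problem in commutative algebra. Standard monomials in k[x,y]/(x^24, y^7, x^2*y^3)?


k[x,y]/I, I = (x^24, y^7, x^2*y^3)
Rect: 24x7=168. Corner: (24-2)x(7-3)=88.
dim = 168-88 = 80


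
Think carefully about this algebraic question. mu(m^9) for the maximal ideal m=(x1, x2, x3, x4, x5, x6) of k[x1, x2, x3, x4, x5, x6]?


Graded Nakayama: mu(m^d) = dim_k (m^d/m^(d+1)) = #degree-9 monomials in 6 vars
C(n+d-1,d)=C(14,9)=2002


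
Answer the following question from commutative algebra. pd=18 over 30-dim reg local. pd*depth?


pd+depth=30
depth=30-18=12
pd*depth=18*12=216


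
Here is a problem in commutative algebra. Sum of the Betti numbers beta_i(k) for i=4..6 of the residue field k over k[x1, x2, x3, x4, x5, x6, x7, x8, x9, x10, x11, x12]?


Koszul resolution: beta_i(k)=C(n,i), n=12
C(12,4)=495, C(12,5)=792, C(12,6)=924
Sum=2211


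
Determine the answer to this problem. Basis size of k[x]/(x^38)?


Basis: 1,x,...,x^37
dim=38


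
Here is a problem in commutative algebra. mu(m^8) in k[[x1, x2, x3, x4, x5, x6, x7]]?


C(n+d-1,d)=C(14,8)=3003


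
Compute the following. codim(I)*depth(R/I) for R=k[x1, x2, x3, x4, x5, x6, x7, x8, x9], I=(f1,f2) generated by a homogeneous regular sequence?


codim=2, depth=dim(R/I)=9-2=7
Product=2*7=14


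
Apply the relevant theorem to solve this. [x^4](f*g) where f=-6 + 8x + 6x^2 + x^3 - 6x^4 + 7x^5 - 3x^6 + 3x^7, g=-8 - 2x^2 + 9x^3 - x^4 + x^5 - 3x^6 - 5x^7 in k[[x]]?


[x^4] = sum a_i*b_j, i+j=4
  -6*-1=6
  8*9=72
  6*-2=-12
  -6*-8=48
Sum=114


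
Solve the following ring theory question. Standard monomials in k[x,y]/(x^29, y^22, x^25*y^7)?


k[x,y]/I, I = (x^29, y^22, x^25*y^7)
Rect: 29x22=638. Corner: (29-25)x(22-7)=60.
dim = 638-60 = 578


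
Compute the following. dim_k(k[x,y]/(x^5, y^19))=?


Basis: x^i*y^j, i<5, j<19
5*19=95


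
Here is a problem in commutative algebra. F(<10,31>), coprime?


gcd(10,31)=1 => F=ab-a-b=10*31-10-31=310-41=269


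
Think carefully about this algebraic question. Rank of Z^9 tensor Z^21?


rank(M(x)N) = rank(M)*rank(N)
9*21 = 189


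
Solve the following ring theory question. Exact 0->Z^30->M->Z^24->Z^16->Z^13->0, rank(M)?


Alt sum=0:
(-1)^0*30 + (-1)^1*? + (-1)^2*24 + (-1)^3*16 + (-1)^4*13=0
rank(M)=51


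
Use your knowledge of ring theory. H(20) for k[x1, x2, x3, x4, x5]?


C(d+n-1,n-1)=C(24,4)=10626


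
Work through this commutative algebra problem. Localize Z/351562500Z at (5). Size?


5-primary part: 351562500=5^10*36
Size=5^10=9765625


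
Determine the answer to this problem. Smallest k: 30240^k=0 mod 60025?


30240^k mod 60025:
k=1: 30240
k=2: 36750
k=3: 17150
k=4: 0
First zero at k = 4


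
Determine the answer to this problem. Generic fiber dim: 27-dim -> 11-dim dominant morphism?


dim(fiber)=dim(X)-dim(Y)=27-11=16


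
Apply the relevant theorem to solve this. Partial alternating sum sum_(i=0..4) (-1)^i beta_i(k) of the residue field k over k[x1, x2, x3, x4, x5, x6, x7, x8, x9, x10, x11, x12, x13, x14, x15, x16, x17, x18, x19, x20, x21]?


Koszul resolution: beta_i(k)=C(n,i), n=21
sum_(i=0..p) (-1)^i C(n,i) = (-1)^p C(n-1,p)
(-1)^4*C(20,4) = (-1)^4*4845 = 4845


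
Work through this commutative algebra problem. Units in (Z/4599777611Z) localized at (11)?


Local ring = Z/161051Z.
phi(161051) = 11^4*(11-1) = 146410


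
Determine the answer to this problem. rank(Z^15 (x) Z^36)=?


rank(M(x)N) = rank(M)*rank(N)
15*36 = 540


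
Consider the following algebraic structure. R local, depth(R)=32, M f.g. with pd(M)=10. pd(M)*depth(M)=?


pd+depth=32
depth=32-10=22
pd*depth=10*22=220


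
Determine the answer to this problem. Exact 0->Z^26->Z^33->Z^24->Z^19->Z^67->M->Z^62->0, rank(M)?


Alt sum=0:
(-1)^0*26 + (-1)^1*33 + (-1)^2*24 + (-1)^3*19 + (-1)^4*67 + (-1)^5*? + (-1)^6*62=0
rank(M)=127


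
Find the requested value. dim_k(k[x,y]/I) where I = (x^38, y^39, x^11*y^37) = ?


k[x,y]/I, I = (x^38, y^39, x^11*y^37)
Rect: 38x39=1482. Corner: (38-11)x(39-37)=54.
dim = 1482-54 = 1428


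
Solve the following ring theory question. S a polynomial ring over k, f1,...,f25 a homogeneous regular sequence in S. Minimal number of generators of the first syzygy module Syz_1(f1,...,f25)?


Regular sequence => Koszul complex is the minimal free resolution.
Syz_1 minimally generated by Koszul relations f_i*e_j - f_j*e_i (i<j): mu(Syz_1) = beta_2 = C(m,2) = m(m-1)/2
m=25
25*24/2 = 300


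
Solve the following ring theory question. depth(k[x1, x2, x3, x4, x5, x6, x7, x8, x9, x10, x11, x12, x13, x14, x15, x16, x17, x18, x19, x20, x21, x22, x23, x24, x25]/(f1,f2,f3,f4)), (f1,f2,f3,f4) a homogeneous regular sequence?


depth(R)=25
depth(R/I)=25-4=21


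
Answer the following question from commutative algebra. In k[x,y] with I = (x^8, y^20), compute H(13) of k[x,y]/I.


k[x,y], I = (x^8, y^20), d = 13
Need i < 8 and d-i < 20.
Range: 0 <= i <= 7.
H(13) = 8


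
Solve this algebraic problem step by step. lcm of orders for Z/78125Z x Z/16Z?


Exponent = lcm of the cyclic orders; pairwise coprime => product.
5^7*2^4=78125*16=1250000
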